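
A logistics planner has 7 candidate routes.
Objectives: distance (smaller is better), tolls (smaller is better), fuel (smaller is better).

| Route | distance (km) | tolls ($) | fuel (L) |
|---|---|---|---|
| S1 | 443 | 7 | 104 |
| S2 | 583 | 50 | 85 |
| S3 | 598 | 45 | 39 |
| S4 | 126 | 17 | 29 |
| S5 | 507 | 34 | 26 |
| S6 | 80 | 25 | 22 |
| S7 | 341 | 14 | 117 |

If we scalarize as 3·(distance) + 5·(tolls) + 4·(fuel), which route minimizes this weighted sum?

S6

S1: 3·443 + 5·7 + 4·104 = 1780
S2: 3·583 + 5·50 + 4·85 = 2339
S3: 3·598 + 5·45 + 4·39 = 2175
S4: 3·126 + 5·17 + 4·29 = 579
S5: 3·507 + 5·34 + 4·26 = 1795
S6: 3·80 + 5·25 + 4·22 = 453
S7: 3·341 + 5·14 + 4·117 = 1561
Lowest: S6 at 453.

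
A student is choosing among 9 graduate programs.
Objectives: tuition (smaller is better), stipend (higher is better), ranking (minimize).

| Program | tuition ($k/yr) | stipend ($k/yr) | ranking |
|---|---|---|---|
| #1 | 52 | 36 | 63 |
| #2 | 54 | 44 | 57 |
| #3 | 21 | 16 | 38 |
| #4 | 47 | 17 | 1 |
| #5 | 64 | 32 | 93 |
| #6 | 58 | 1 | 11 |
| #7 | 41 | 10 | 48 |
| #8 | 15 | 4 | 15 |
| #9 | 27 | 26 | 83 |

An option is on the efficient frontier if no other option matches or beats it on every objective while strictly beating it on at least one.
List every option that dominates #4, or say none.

none

#1: worse on tuition (52 vs 47).
#2: worse on tuition (54 vs 47).
#3: worse on stipend (16 vs 17).
#5: worse on tuition (64 vs 47).
#6: worse on tuition (58 vs 47).
#7: worse on stipend (10 vs 17).
#8: worse on stipend (4 vs 17).
#9: worse on ranking (83 vs 1).
No option dominates #4.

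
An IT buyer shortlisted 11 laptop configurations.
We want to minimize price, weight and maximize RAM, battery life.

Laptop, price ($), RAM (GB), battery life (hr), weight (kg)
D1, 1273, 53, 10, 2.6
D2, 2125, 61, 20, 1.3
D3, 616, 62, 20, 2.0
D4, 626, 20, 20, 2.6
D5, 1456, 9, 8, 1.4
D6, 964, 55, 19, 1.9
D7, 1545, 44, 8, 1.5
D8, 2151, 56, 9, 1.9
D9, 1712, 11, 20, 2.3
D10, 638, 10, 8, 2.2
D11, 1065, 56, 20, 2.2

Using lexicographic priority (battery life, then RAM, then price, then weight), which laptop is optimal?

First maximize battery life: best is 20, kept {D2, D3, D4, D9, D11}.
Then maximize RAM: best is 62, kept {D3}.

D3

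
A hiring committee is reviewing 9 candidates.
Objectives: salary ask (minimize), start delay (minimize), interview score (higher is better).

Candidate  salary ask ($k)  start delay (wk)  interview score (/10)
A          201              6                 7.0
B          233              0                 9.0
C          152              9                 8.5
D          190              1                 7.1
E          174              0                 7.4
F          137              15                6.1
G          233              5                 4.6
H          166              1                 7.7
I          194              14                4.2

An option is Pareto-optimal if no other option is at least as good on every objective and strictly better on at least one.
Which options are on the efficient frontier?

A: dominated by D (salary ask 190≤201, start delay 1≤6, interview score 7.1≥7.0).
B: not dominated (best interview score).
C: not dominated.
D: dominated by E (salary ask 174≤190, start delay 0≤1, interview score 7.4≥7.1).
E: not dominated.
F: not dominated (best salary ask).
G: dominated by B (salary ask 233≤233, start delay 0≤5, interview score 9.0≥4.6).
H: not dominated.
I: dominated by C (salary ask 152≤194, start delay 9≤14, interview score 8.5≥4.2).

B, C, E, F, H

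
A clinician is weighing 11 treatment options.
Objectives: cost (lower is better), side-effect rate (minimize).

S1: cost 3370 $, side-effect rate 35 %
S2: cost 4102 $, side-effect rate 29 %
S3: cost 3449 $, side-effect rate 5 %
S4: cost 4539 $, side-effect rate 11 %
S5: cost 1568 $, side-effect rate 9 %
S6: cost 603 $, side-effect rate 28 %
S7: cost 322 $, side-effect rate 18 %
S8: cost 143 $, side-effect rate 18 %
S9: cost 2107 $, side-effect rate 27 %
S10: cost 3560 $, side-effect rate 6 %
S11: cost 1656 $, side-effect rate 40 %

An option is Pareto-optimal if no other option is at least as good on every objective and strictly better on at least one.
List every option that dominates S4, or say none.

S3, S5, S10

S3: cost 3449≤4539, side-effect rate 5≤11 — dominates S4.
S5: cost 1568≤4539, side-effect rate 9≤11 — dominates S4.
S10: cost 3560≤4539, side-effect rate 6≤11 — dominates S4.
Others (S1, S2, S6, S7, S8, S9, S11) are each worse than S4 on at least one objective.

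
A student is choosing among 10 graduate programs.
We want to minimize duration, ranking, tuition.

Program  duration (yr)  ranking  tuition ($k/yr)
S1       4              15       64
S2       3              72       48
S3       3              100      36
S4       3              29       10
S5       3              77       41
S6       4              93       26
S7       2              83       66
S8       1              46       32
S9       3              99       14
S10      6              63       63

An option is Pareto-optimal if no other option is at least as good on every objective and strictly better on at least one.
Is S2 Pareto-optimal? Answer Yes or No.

No

S4 vs S2: duration 3≤3, ranking 29≤72, tuition 10≤48 — S4 is at least as good on every objective and strictly better on at least one, so S4 dominates S2.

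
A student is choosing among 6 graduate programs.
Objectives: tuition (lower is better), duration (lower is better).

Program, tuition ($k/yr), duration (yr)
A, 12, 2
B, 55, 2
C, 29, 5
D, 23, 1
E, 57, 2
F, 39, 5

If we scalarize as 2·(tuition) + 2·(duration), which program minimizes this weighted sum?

A

A: 2·12 + 2·2 = 28
B: 2·55 + 2·2 = 114
C: 2·29 + 2·5 = 68
D: 2·23 + 2·1 = 48
E: 2·57 + 2·2 = 118
F: 2·39 + 2·5 = 88
Lowest: A at 28.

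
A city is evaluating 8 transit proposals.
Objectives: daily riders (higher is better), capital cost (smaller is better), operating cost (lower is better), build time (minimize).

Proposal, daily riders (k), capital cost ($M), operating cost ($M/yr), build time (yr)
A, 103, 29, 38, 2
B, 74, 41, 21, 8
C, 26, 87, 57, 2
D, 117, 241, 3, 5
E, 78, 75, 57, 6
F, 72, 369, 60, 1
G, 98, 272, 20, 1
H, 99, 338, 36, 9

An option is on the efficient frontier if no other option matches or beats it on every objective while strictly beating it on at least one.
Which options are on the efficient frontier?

A, B, D, G

A: not dominated (best capital cost).
B: not dominated.
C: dominated by A (daily riders 103≥26, capital cost 29≤87, operating cost 38≤57, build time 2≤2).
D: not dominated (best daily riders).
E: dominated by A (daily riders 103≥78, capital cost 29≤75, operating cost 38≤57, build time 2≤6).
F: dominated by G (daily riders 98≥72, capital cost 272≤369, operating cost 20≤60, build time 1≤1).
G: not dominated.
H: dominated by D (daily riders 117≥99, capital cost 241≤338, operating cost 3≤36, build time 5≤9).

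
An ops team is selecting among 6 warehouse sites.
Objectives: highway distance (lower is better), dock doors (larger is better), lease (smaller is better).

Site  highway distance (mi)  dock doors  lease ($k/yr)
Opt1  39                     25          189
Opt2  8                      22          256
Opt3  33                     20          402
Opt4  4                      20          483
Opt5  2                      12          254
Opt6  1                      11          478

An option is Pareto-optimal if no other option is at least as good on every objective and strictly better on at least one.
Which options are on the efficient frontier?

Opt1, Opt2, Opt4, Opt5, Opt6

Opt1: not dominated (best dock doors).
Opt2: not dominated.
Opt3: dominated by Opt2 (highway distance 8≤33, dock doors 22≥20, lease 256≤402).
Opt4: not dominated.
Opt5: not dominated.
Opt6: not dominated (best highway distance).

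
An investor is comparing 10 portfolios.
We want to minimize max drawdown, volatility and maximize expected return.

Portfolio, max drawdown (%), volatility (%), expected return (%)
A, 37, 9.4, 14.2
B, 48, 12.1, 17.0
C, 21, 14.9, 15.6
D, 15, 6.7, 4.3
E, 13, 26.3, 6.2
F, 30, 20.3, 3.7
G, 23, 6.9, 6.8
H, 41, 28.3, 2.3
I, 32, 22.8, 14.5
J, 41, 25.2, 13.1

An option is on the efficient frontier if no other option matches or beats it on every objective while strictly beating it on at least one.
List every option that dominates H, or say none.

A, C, D, E, F, G, I, J

A: max drawdown 37≤41, volatility 9.4≤28.3, expected return 14.2≥2.3 — dominates H.
C: max drawdown 21≤41, volatility 14.9≤28.3, expected return 15.6≥2.3 — dominates H.
D: max drawdown 15≤41, volatility 6.7≤28.3, expected return 4.3≥2.3 — dominates H.
E: max drawdown 13≤41, volatility 26.3≤28.3, expected return 6.2≥2.3 — dominates H.
F: max drawdown 30≤41, volatility 20.3≤28.3, expected return 3.7≥2.3 — dominates H.
G: max drawdown 23≤41, volatility 6.9≤28.3, expected return 6.8≥2.3 — dominates H.
I: max drawdown 32≤41, volatility 22.8≤28.3, expected return 14.5≥2.3 — dominates H.
J: max drawdown 41≤41, volatility 25.2≤28.3, expected return 13.1≥2.3 — dominates H.
Others (B) are each worse than H on at least one objective.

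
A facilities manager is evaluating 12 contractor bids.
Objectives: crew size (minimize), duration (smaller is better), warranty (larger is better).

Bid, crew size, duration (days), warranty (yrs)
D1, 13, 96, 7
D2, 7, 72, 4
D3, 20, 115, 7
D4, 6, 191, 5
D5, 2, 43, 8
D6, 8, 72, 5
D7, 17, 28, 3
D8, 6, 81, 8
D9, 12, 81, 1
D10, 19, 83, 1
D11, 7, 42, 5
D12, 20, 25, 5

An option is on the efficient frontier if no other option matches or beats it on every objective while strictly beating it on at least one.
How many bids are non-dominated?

4

D1: dominated by D5 (crew size 2≤13, duration 43≤96, warranty 8≥7).
D2: dominated by D5 (crew size 2≤7, duration 43≤72, warranty 8≥4).
D3: dominated by D1 (crew size 13≤20, duration 96≤115, warranty 7≥7).
D4: dominated by D5 (crew size 2≤6, duration 43≤191, warranty 8≥5).
D5: not dominated (best crew size).
D6: dominated by D5 (crew size 2≤8, duration 43≤72, warranty 8≥5).
D7: not dominated.
D8: dominated by D5 (crew size 2≤6, duration 43≤81, warranty 8≥8).
D9: dominated by D2 (crew size 7≤12, duration 72≤81, warranty 4≥1).
D10: dominated by D2 (crew size 7≤19, duration 72≤83, warranty 4≥1).
D11: not dominated.
D12: not dominated (best duration).
Pareto-optimal: D5, D7, D11, D12 → 4.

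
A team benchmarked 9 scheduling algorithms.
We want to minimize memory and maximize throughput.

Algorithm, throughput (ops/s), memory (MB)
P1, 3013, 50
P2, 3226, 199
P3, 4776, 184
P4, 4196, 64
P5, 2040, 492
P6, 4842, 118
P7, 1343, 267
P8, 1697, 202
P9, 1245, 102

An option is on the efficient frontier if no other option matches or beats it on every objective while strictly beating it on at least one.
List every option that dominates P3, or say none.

P6

P6: throughput 4842≥4776, memory 118≤184 — dominates P3.
Others (P1, P2, P4, P5, P7, P8, P9) are each worse than P3 on at least one objective.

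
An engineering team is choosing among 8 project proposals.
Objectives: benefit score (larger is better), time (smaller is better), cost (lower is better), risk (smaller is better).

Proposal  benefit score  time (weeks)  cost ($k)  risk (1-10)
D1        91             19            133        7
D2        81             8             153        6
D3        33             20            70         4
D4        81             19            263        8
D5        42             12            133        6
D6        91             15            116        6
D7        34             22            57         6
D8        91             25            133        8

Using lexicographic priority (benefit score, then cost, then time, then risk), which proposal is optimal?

First maximize benefit score: best is 91, kept {D1, D6, D8}.
Then minimize cost: best is 116, kept {D6}.

D6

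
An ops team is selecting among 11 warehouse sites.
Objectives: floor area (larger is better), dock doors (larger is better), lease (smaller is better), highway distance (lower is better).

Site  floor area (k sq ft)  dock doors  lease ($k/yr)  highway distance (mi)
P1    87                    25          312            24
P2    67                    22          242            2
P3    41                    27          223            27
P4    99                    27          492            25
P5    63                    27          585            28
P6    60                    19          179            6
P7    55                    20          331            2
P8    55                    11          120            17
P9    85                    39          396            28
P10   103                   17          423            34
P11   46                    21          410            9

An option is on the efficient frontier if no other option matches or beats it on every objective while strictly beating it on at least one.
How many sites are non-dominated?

P1: not dominated.
P2: not dominated.
P3: not dominated.
P4: not dominated.
P5: dominated by P4 (floor area 99≥63, dock doors 27≥27, lease 492≤585, highway distance 25≤28).
P6: not dominated.
P7: dominated by P2 (floor area 67≥55, dock doors 22≥20, lease 242≤331, highway distance 2≤2).
P8: not dominated (best lease).
P9: not dominated (best dock doors).
P10: not dominated (best floor area).
P11: dominated by P2 (floor area 67≥46, dock doors 22≥21, lease 242≤410, highway distance 2≤9).
Pareto-optimal: P1, P2, P3, P4, P6, P8, P9, P10 → 8.

8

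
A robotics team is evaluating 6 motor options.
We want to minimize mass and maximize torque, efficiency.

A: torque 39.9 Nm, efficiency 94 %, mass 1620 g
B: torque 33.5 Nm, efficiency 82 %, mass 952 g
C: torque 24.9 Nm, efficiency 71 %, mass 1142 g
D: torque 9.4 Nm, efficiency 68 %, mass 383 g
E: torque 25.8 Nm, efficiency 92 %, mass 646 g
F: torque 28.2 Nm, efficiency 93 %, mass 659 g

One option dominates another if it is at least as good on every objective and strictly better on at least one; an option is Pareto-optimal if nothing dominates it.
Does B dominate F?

No

B vs F: B is worse on efficiency (82 vs 93), so it does not dominate F.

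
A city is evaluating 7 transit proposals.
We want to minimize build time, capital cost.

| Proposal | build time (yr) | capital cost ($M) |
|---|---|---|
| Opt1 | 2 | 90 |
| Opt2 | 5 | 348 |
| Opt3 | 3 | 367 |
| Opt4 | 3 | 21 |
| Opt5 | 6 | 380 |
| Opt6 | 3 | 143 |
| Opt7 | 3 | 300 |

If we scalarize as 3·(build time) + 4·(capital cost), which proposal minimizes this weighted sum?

Opt1: 3·2 + 4·90 = 366
Opt2: 3·5 + 4·348 = 1407
Opt3: 3·3 + 4·367 = 1477
Opt4: 3·3 + 4·21 = 93
Opt5: 3·6 + 4·380 = 1538
Opt6: 3·3 + 4·143 = 581
Opt7: 3·3 + 4·300 = 1209
Lowest: Opt4 at 93.

Opt4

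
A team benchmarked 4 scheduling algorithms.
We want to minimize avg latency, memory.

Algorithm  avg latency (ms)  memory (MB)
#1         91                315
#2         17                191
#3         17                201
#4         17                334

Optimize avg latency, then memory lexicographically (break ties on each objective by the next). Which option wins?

First minimize avg latency: best is 17, kept {#2, #3, #4}.
Then minimize memory: best is 191, kept {#2}.

#2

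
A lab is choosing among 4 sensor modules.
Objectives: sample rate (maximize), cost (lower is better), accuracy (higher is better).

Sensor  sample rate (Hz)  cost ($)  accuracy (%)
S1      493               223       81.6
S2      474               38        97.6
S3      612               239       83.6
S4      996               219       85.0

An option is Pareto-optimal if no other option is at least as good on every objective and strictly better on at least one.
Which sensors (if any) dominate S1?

S4

S4: sample rate 996≥493, cost 219≤223, accuracy 85.0≥81.6 — dominates S1.
Others (S2, S3) are each worse than S1 on at least one objective.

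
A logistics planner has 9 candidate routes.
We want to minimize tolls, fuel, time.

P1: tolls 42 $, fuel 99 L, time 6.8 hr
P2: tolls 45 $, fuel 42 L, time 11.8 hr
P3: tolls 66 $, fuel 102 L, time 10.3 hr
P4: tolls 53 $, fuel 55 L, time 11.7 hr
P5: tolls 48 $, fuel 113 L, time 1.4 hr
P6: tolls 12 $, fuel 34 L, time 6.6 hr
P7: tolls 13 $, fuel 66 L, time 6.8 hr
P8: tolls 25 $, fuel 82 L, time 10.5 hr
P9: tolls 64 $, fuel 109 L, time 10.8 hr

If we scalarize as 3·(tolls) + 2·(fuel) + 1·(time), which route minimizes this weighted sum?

P1: 3·42 + 2·99 + 1·6.8 = 330.8
P2: 3·45 + 2·42 + 1·11.8 = 230.8
P3: 3·66 + 2·102 + 1·10.3 = 412.3
P4: 3·53 + 2·55 + 1·11.7 = 280.7
P5: 3·48 + 2·113 + 1·1.4 = 371.4
P6: 3·12 + 2·34 + 1·6.6 = 110.6
P7: 3·13 + 2·66 + 1·6.8 = 177.8
P8: 3·25 + 2·82 + 1·10.5 = 249.5
P9: 3·64 + 2·109 + 1·10.8 = 420.8
Lowest: P6 at 110.6.

P6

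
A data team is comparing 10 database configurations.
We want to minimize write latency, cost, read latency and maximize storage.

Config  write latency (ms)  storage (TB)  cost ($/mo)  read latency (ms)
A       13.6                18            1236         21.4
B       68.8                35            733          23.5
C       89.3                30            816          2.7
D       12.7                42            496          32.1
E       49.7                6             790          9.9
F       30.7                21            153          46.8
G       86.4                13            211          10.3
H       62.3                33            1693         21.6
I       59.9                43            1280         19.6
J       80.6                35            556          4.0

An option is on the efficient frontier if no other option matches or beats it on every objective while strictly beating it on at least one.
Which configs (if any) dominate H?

I

I: write latency 59.9≤62.3, storage 43≥33, cost 1280≤1693, read latency 19.6≤21.6 — dominates H.
Others (A, B, C, D, E, F, G, J) are each worse than H on at least one objective.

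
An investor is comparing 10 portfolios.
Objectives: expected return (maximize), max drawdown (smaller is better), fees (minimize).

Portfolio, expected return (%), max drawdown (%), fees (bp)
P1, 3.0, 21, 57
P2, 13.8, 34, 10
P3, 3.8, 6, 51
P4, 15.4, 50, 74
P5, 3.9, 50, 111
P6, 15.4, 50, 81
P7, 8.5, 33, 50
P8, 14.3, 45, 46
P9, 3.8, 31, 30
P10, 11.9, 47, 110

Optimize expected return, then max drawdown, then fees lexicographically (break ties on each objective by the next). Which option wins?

P4

First maximize expected return: best is 15.4, kept {P4, P6}.
Then minimize max drawdown: best is 50, kept {P4, P6}.
Then minimize fees: best is 74, kept {P4}.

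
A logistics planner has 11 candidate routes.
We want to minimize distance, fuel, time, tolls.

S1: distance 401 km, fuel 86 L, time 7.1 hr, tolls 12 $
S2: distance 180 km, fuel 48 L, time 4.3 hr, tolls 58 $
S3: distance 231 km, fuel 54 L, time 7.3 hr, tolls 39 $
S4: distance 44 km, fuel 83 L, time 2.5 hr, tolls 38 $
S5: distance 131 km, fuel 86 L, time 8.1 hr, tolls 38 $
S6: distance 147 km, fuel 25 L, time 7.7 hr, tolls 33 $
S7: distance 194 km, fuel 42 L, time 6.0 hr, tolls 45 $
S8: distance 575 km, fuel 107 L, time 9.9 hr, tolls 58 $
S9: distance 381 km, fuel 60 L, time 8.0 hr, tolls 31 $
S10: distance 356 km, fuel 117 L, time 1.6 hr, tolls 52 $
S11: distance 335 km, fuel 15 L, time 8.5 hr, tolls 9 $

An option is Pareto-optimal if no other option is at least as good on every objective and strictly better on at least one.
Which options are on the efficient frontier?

S1: not dominated.
S2: not dominated.
S3: not dominated.
S4: not dominated (best distance).
S5: dominated by S4 (distance 44≤131, fuel 83≤86, time 2.5≤8.1, tolls 38≤38).
S6: not dominated.
S7: not dominated.
S8: dominated by S1 (distance 401≤575, fuel 86≤107, time 7.1≤9.9, tolls 12≤58).
S9: not dominated.
S10: not dominated (best time).
S11: not dominated (best fuel).

S1, S2, S3, S4, S6, S7, S9, S10, S11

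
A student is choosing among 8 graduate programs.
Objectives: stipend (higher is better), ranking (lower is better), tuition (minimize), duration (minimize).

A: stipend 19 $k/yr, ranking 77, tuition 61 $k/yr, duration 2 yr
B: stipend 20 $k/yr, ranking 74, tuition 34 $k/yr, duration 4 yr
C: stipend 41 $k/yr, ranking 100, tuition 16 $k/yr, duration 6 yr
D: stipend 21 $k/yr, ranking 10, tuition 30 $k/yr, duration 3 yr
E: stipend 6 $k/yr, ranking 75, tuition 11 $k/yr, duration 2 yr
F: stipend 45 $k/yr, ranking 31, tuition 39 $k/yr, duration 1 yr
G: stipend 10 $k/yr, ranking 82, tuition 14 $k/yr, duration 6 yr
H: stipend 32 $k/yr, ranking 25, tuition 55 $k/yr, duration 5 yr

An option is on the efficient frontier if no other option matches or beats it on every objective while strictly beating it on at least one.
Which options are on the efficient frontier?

C, D, E, F, G, H

A: dominated by F (stipend 45≥19, ranking 31≤77, tuition 39≤61, duration 1≤2).
B: dominated by D (stipend 21≥20, ranking 10≤74, tuition 30≤34, duration 3≤4).
C: not dominated.
D: not dominated (best ranking).
E: not dominated (best tuition).
F: not dominated (best stipend).
G: not dominated.
H: not dominated.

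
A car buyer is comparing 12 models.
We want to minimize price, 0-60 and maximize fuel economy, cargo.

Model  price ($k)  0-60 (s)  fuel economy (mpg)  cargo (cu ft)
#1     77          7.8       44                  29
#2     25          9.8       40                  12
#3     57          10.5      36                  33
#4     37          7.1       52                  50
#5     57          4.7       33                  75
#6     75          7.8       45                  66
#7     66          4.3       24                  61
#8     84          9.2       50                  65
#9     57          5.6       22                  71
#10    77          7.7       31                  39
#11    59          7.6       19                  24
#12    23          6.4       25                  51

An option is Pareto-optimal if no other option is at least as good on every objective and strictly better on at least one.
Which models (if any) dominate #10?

#4, #5

#4: price 37≤77, 0-60 7.1≤7.7, fuel economy 52≥31, cargo 50≥39 — dominates #10.
#5: price 57≤77, 0-60 4.7≤7.7, fuel economy 33≥31, cargo 75≥39 — dominates #10.
Others (#1, #2, #3, #6, #7, #8, #9, #11, #12) are each worse than #10 on at least one objective.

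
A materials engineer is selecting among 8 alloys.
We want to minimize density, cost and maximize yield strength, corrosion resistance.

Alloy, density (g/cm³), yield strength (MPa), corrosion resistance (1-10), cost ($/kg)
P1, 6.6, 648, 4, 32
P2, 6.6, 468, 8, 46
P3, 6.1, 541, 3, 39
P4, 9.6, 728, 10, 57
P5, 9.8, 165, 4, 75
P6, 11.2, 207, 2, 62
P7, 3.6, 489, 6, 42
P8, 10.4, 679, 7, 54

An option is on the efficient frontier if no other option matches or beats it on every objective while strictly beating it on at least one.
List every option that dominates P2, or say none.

none

P1: worse on corrosion resistance (4 vs 8).
P3: worse on corrosion resistance (3 vs 8).
P4: worse on density (9.6 vs 6.6).
P5: worse on density (9.8 vs 6.6).
P6: worse on density (11.2 vs 6.6).
P7: worse on corrosion resistance (6 vs 8).
P8: worse on density (10.4 vs 6.6).
No option dominates P2.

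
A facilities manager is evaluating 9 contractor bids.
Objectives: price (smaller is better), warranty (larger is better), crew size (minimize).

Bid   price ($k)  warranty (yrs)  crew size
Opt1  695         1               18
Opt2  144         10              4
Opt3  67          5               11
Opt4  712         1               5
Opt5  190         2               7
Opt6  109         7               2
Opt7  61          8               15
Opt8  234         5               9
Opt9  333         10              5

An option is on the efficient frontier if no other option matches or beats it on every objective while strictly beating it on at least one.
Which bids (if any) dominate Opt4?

Opt2: price 144≤712, warranty 10≥1, crew size 4≤5 — dominates Opt4.
Opt6: price 109≤712, warranty 7≥1, crew size 2≤5 — dominates Opt4.
Opt9: price 333≤712, warranty 10≥1, crew size 5≤5 — dominates Opt4.
Others (Opt1, Opt3, Opt5, Opt7, Opt8) are each worse than Opt4 on at least one objective.

Opt2, Opt6, Opt9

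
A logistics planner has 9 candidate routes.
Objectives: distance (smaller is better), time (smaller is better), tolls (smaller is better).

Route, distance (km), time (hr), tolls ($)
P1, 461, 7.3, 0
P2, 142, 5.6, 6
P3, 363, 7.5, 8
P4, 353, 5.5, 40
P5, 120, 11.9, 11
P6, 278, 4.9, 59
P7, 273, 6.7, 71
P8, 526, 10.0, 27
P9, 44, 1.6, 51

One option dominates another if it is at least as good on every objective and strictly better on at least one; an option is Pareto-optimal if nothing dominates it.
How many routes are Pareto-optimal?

5

P1: not dominated (best tolls).
P2: not dominated.
P3: dominated by P2 (distance 142≤363, time 5.6≤7.5, tolls 6≤8).
P4: not dominated.
P5: not dominated.
P6: dominated by P9 (distance 44≤278, time 1.6≤4.9, tolls 51≤59).
P7: dominated by P2 (distance 142≤273, time 5.6≤6.7, tolls 6≤71).
P8: dominated by P1 (distance 461≤526, time 7.3≤10.0, tolls 0≤27).
P9: not dominated (best distance).
Pareto-optimal: P1, P2, P4, P5, P9 → 5.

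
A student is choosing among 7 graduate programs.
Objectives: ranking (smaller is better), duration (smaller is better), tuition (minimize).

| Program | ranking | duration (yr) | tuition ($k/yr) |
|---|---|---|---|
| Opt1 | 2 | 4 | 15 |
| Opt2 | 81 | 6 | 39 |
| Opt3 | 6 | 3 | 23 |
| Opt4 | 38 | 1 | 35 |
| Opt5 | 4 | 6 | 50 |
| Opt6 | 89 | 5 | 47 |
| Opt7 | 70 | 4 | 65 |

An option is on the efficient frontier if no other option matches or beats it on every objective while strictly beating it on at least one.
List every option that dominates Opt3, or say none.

Opt1: worse on duration (4 vs 3).
Opt2: worse on ranking (81 vs 6).
Opt4: worse on ranking (38 vs 6).
Opt5: worse on duration (6 vs 3).
Opt6: worse on ranking (89 vs 6).
Opt7: worse on ranking (70 vs 6).
No option dominates Opt3.

none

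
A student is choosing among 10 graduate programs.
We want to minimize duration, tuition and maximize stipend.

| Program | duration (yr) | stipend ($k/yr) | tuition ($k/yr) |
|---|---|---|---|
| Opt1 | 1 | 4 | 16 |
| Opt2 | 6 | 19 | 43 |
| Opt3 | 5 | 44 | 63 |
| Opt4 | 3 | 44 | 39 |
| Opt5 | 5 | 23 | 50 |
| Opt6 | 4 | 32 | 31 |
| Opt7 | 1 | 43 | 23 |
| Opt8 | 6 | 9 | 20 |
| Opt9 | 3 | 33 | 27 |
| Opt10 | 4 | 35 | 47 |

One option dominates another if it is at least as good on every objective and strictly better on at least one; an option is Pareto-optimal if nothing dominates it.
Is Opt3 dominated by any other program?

Yes

Opt4 vs Opt3: duration 3≤5, stipend 44≥44, tuition 39≤63 — Opt4 is at least as good on every objective and strictly better on at least one, so Opt4 dominates Opt3.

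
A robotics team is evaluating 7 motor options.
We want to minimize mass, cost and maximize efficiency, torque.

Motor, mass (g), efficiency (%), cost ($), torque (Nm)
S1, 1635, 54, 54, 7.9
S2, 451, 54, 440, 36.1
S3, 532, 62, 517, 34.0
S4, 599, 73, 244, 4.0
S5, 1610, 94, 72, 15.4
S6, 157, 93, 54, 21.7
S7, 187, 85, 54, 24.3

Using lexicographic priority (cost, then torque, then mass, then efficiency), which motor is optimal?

S7

First minimize cost: best is 54, kept {S1, S6, S7}.
Then maximize torque: best is 24.3, kept {S7}.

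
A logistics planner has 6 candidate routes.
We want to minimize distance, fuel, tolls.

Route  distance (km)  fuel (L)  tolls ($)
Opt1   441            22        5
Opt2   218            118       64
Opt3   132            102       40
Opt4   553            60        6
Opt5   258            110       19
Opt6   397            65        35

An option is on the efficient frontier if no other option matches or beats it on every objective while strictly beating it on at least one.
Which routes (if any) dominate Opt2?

Opt3: distance 132≤218, fuel 102≤118, tolls 40≤64 — dominates Opt2.
Others (Opt1, Opt4, Opt5, Opt6) are each worse than Opt2 on at least one objective.

Opt3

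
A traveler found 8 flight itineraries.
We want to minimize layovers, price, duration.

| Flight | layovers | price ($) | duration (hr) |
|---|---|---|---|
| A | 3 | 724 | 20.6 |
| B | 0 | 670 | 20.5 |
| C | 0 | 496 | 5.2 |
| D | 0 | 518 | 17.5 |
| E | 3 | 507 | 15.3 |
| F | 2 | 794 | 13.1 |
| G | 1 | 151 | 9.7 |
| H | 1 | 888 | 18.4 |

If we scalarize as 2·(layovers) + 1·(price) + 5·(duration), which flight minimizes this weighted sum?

A: 2·3 + 1·724 + 5·20.6 = 833.0
B: 2·0 + 1·670 + 5·20.5 = 772.5
C: 2·0 + 1·496 + 5·5.2 = 522.0
D: 2·0 + 1·518 + 5·17.5 = 605.5
E: 2·3 + 1·507 + 5·15.3 = 589.5
F: 2·2 + 1·794 + 5·13.1 = 863.5
G: 2·1 + 1·151 + 5·9.7 = 201.5
H: 2·1 + 1·888 + 5·18.4 = 982.0
Lowest: G at 201.5.

G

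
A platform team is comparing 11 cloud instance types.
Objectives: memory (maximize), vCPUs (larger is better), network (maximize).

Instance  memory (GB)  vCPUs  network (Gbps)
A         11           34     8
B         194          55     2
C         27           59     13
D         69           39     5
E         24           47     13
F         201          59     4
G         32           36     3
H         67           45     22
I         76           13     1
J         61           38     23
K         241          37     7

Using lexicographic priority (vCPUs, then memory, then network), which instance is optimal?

First maximize vCPUs: best is 59, kept {C, F}.
Then maximize memory: best is 201, kept {F}.

F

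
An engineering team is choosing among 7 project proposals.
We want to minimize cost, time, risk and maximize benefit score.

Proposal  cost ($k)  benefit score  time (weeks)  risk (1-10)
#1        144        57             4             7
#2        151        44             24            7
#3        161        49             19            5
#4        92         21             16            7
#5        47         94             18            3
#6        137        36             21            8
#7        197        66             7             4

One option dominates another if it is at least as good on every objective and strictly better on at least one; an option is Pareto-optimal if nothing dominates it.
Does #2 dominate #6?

No

#2 vs #6: #2 is worse on cost (151 vs 137), so it does not dominate #6.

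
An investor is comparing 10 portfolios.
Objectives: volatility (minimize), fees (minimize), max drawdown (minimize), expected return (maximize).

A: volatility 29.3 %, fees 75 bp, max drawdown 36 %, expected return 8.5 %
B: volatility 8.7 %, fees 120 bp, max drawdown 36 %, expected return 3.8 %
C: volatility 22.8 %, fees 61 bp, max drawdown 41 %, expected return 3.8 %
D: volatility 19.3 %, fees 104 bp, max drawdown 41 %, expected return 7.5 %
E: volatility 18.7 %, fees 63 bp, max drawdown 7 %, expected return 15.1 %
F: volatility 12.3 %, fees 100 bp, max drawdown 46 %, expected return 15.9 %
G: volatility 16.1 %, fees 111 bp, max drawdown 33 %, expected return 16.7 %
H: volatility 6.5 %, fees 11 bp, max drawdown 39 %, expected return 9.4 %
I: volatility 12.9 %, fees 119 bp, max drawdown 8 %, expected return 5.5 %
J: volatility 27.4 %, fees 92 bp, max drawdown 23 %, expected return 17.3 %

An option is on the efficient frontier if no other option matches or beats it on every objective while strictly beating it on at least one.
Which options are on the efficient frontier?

B, E, F, G, H, I, J

A: dominated by E (volatility 18.7≤29.3, fees 63≤75, max drawdown 7≤36, expected return 15.1≥8.5).
B: not dominated.
C: dominated by H (volatility 6.5≤22.8, fees 11≤61, max drawdown 39≤41, expected return 9.4≥3.8).
D: dominated by E (volatility 18.7≤19.3, fees 63≤104, max drawdown 7≤41, expected return 15.1≥7.5).
E: not dominated (best max drawdown).
F: not dominated.
G: not dominated.
H: not dominated (best volatility).
I: not dominated.
J: not dominated (best expected return).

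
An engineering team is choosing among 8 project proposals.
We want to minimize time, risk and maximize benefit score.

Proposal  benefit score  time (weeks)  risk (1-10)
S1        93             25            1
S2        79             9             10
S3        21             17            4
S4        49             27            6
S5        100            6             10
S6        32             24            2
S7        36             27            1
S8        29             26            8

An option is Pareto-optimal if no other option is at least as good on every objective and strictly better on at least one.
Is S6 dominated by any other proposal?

No

S1: worse on time (25 vs 24).
S2: worse on risk (10 vs 2).
S3: worse on benefit score (21 vs 32).
S4: worse on time (27 vs 24).
S5: worse on risk (10 vs 2).
S7: worse on time (27 vs 24).
S8: worse on benefit score (29 vs 32).
No option is at least as good as S6 on every objective and strictly better on one.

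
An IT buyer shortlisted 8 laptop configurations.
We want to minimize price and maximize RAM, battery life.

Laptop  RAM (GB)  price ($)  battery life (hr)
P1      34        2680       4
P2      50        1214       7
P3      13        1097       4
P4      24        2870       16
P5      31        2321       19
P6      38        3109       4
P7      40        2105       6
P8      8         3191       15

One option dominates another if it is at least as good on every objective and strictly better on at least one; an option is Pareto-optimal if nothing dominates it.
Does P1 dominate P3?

P1 vs P3: P1 is worse on price (2680 vs 1097), so it does not dominate P3.

No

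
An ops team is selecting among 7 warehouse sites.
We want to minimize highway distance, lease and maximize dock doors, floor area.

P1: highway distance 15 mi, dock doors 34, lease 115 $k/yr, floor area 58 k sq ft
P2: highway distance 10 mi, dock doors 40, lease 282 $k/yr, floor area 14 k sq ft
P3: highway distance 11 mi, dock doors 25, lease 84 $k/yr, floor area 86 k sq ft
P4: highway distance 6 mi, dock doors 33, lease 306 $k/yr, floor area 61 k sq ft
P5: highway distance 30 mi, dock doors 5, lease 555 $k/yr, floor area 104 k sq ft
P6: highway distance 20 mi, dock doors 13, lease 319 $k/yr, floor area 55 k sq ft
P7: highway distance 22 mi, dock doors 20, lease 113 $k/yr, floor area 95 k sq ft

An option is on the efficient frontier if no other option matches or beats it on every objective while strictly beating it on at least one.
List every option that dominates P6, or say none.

P1, P3, P4

P1: highway distance 15≤20, dock doors 34≥13, lease 115≤319, floor area 58≥55 — dominates P6.
P3: highway distance 11≤20, dock doors 25≥13, lease 84≤319, floor area 86≥55 — dominates P6.
P4: highway distance 6≤20, dock doors 33≥13, lease 306≤319, floor area 61≥55 — dominates P6.
Others (P2, P5, P7) are each worse than P6 on at least one objective.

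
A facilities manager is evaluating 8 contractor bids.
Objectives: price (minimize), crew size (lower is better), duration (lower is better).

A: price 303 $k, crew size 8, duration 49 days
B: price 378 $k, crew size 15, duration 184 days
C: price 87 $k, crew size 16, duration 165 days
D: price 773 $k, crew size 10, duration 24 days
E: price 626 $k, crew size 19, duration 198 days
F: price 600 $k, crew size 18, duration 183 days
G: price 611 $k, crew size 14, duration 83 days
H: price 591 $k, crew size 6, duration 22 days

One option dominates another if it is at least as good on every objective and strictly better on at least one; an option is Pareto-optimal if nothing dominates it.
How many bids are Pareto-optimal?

3

A: not dominated.
B: dominated by A (price 303≤378, crew size 8≤15, duration 49≤184).
C: not dominated (best price).
D: dominated by H (price 591≤773, crew size 6≤10, duration 22≤24).
E: dominated by A (price 303≤626, crew size 8≤19, duration 49≤198).
F: dominated by A (price 303≤600, crew size 8≤18, duration 49≤183).
G: dominated by A (price 303≤611, crew size 8≤14, duration 49≤83).
H: not dominated (best crew size).
Pareto-optimal: A, C, H → 3.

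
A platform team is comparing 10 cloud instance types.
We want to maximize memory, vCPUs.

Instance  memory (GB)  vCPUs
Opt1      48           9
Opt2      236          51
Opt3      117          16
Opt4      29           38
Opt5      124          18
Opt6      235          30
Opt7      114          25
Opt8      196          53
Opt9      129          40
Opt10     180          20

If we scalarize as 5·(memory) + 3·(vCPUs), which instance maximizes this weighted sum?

Opt2

Opt1: 5·48 + 3·9 = 267
Opt2: 5·236 + 3·51 = 1333
Opt3: 5·117 + 3·16 = 633
Opt4: 5·29 + 3·38 = 259
Opt5: 5·124 + 3·18 = 674
Opt6: 5·235 + 3·30 = 1265
Opt7: 5·114 + 3·25 = 645
Opt8: 5·196 + 3·53 = 1139
Opt9: 5·129 + 3·40 = 765
Opt10: 5·180 + 3·20 = 960
Highest: Opt2 at 1333.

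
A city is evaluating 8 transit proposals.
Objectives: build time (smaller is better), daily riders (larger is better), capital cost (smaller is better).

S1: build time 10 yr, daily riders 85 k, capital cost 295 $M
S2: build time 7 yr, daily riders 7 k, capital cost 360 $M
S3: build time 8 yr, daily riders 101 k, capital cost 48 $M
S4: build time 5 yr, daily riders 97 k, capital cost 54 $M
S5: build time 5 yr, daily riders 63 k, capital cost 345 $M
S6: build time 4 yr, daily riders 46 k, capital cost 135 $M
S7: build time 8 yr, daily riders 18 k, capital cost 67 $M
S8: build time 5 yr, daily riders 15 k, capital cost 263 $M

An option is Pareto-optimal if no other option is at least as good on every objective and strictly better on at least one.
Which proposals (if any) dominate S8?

S4: build time 5≤5, daily riders 97≥15, capital cost 54≤263 — dominates S8.
S6: build time 4≤5, daily riders 46≥15, capital cost 135≤263 — dominates S8.
Others (S1, S2, S3, S5, S7) are each worse than S8 on at least one objective.

S4, S6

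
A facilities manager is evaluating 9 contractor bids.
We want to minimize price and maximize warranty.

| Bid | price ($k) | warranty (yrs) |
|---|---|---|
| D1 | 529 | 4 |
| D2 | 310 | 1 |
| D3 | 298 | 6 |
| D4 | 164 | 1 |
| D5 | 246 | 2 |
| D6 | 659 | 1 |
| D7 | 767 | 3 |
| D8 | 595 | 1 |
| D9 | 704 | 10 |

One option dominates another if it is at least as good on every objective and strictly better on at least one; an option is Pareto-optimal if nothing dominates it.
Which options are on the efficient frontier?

D1: dominated by D3 (price 298≤529, warranty 6≥4).
D2: dominated by D3 (price 298≤310, warranty 6≥1).
D3: not dominated.
D4: not dominated (best price).
D5: not dominated.
D6: dominated by D1 (price 529≤659, warranty 4≥1).
D7: dominated by D1 (price 529≤767, warranty 4≥3).
D8: dominated by D1 (price 529≤595, warranty 4≥1).
D9: not dominated (best warranty).

D3, D4, D5, D9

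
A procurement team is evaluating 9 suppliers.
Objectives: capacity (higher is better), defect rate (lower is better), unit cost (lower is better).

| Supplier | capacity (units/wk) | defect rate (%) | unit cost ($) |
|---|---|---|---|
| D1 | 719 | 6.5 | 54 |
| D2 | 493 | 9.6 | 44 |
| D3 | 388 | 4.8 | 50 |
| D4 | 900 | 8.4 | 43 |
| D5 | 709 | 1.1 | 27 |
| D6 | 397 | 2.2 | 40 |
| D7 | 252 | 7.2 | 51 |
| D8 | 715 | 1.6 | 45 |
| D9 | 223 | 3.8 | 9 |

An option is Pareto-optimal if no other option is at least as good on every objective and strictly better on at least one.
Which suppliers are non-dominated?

D1: not dominated.
D2: dominated by D4 (capacity 900≥493, defect rate 8.4≤9.6, unit cost 43≤44).
D3: dominated by D5 (capacity 709≥388, defect rate 1.1≤4.8, unit cost 27≤50).
D4: not dominated (best capacity).
D5: not dominated (best defect rate).
D6: dominated by D5 (capacity 709≥397, defect rate 1.1≤2.2, unit cost 27≤40).
D7: dominated by D3 (capacity 388≥252, defect rate 4.8≤7.2, unit cost 50≤51).
D8: not dominated.
D9: not dominated (best unit cost).

D1, D4, D5, D8, D9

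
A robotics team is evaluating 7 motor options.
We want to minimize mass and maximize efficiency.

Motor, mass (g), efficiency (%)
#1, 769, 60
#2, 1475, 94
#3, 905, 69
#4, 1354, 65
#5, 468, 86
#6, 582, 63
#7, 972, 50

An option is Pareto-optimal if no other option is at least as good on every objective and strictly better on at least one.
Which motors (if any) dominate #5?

none

#1: worse on mass (769 vs 468).
#2: worse on mass (1475 vs 468).
#3: worse on mass (905 vs 468).
#4: worse on mass (1354 vs 468).
#6: worse on mass (582 vs 468).
#7: worse on mass (972 vs 468).
No option dominates #5.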